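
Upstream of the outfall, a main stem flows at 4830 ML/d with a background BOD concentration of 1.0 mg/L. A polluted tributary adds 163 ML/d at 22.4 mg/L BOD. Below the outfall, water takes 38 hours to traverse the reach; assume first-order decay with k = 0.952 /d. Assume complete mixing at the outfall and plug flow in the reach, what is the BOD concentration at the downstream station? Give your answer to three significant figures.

0.376 mg/L

Flow-weighted average: C = (4830·1.000 + 163.0·22.40) / 4993 = 8481/4993 = 1.699 mg/L.
After decay, C = 1.699 × e^(−kt) = 1.699 × 0.2215 = 0.3762 mg/L.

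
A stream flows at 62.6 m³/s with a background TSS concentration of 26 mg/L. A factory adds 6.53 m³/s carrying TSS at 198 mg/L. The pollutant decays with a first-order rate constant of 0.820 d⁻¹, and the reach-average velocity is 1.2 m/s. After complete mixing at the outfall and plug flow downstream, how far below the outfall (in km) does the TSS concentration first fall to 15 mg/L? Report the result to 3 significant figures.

131 km

After mixing, C = (62.60·26.00 + 6.530·198.0) / 69.13 = 2921/69.13 = 42.25 mg/L.
Set 42.25·exp(−k·t) = 15 → t = ln(42.25/15)/k = 109100 s = 30.31 h.
Distance = v·t = 1.2·109100 = 130900 m = 130.9 km.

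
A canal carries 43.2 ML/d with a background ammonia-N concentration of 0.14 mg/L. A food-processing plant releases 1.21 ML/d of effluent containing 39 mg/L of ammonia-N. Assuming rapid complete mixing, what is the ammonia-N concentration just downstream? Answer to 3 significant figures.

Mixed concentration C = ΣQC/ΣQ = (43.20·0.1400 + 1.210·39.00) / 44.41 = 53.24/44.41 = 1.199 mg/L.

1.20 mg/L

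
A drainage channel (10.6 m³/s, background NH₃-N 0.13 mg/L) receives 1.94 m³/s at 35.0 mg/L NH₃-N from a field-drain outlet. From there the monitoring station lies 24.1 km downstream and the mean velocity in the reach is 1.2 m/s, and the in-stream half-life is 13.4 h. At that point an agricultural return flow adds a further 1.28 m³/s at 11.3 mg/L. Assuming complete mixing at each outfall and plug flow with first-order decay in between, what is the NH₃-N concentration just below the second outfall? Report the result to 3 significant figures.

Flow-weighted average: C = (10.60·0.1300 + 1.940·35.00) / 12.54 = 69.28/12.54 = 5.525 mg/L; combined flow 12.54 m³/s.
Travel time t = 24.1·1000 / 1.2 = 20080 s = 5.579 h.
Half-life 13.4 h → k = ln 2 / 13.4 = 0.05173 h⁻¹ = 1.241 d⁻¹.
First-order decay: C = 5.525·exp(−k·t) = 5.525·0.7493 = 4.140 mg/L.
Second outfall: C = (12.54·4.140 + 1.280·11.30)/13.82 = 4.803 mg/L.

4.80 mg/L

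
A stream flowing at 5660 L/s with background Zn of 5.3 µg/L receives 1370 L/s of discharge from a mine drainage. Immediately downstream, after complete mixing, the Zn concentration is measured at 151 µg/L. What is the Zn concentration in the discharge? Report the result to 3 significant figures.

Mass balance: 5660·5.300 + 1370·Cₑ = 7030·151.0
→ Cₑ = (7030·151.0 − 5660·5.300) / 1370 = 752.9 µg/L.

753 µg/L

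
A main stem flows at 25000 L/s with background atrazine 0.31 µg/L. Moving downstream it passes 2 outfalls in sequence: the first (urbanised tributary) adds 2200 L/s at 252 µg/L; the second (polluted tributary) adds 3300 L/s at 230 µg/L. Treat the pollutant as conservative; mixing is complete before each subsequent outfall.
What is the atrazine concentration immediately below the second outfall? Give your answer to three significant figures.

43.3 µg/L

Below outfall 1: Q → 27200 L/s, C = (25000·0.3100 + 2200·252.0)/27200 = 20.67 µg/L.
Below outfall 2: Q → 30500 L/s, C = (27200·20.67 + 3300·230.0)/30500 = 43.32 µg/L.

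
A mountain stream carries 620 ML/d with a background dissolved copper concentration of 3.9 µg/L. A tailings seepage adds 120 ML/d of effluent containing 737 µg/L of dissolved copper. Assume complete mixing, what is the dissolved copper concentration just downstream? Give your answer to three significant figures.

123 µg/L

Flow-weighted average: C = (620.0·3.900 + 120.0·737.0) / 740.0 = 90860/740.0 = 122.8 µg/L.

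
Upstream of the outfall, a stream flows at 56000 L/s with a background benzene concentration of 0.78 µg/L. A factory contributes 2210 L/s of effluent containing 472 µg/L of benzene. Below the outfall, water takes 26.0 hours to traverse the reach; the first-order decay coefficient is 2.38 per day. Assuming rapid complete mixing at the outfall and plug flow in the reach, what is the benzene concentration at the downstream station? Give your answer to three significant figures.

1.42 µg/L

Mass balance: C = (56000·0.7800 + 2210·472.0) / 58210 = 1087000/58210 = 18.67 µg/L.
First-order decay: C = 18.67·exp(−k·t) = 18.67·0.07590 = 1.417 µg/L.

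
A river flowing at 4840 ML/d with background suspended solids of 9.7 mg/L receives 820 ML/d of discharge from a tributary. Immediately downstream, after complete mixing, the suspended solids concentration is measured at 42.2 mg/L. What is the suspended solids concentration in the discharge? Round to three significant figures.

Mass balance: 4840·9.700 + 820.0·Cₑ = 5660·42.20
→ Cₑ = (5660·42.20 − 4840·9.700) / 820.0 = 234.0 mg/L.

234 mg/L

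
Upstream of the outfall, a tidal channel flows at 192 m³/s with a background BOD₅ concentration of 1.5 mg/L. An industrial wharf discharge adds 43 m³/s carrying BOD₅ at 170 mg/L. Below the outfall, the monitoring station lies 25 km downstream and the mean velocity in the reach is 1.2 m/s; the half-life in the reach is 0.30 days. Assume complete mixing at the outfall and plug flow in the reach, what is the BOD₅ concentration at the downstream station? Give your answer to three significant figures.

After mixing, C = (192.0·1.500 + 43.00·170.0) / 235.0 = 7598/235.0 = 32.33 mg/L.
Travel time t = 25·1000 / 1.2 = 20830 s = 5.787 h.
Half-life 0.30 d → k = ln 2 / 0.30 = 2.310 d⁻¹.
Decay over the reach: 32.33·exp(−kt) = 32.33·0.5729 = 18.52 mg/L.

18.5 mg/L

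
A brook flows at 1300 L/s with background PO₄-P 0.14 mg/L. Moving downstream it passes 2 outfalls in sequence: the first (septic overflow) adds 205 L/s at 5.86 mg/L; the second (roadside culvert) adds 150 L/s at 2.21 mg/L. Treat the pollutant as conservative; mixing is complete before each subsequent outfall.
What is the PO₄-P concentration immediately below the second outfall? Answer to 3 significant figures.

1.04 mg/L

After outfall 1: Q = 1300 + 205.0 = 1505 L/s; C = (1300·0.1400 + 205.0·5.860)/1505 = 0.9191 mg/L.
After outfall 2: Q = 1505 + 150.0 = 1655 L/s; C = (1505·0.9191 + 150.0·2.210)/1655 = 1.036 mg/L.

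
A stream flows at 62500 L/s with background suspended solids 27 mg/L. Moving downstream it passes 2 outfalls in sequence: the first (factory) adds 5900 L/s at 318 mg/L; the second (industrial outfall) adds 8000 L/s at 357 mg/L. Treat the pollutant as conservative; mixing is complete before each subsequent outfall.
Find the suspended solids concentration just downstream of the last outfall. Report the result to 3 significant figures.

Below outfall 1: Q → 68400 L/s, C = (62500·27.00 + 5900·318.0)/68400 = 52.10 mg/L.
Below outfall 2: Q → 76400 L/s, C = (68400·52.10 + 8000·357.0)/76400 = 84.03 mg/L.

84.0 mg/L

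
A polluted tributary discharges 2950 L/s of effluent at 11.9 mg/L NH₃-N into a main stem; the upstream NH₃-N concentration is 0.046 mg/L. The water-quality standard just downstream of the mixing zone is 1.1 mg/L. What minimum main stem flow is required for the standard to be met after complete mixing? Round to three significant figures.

30200 L/s

Set C_mix = 1.1: (Q·0.04600 + 2950·11.90) / (Q + 2950) = 1.1
→ Q = 2950·(11.90 − 1.1)/(1.1 − 0.04600) = 30230 L/s.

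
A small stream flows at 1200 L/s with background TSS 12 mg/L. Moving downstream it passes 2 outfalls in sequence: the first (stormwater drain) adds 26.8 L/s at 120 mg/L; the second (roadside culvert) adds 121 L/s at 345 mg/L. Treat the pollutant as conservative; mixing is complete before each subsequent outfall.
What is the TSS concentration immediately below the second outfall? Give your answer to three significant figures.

Below outfall 1: Q → 1227 L/s, C = (1200·12.00 + 26.80·120.0)/1227 = 14.36 mg/L.
Below outfall 2: Q → 1348 L/s, C = (1227·14.36 + 121.0·345.0)/1348 = 44.04 mg/L.

44.0 mg/L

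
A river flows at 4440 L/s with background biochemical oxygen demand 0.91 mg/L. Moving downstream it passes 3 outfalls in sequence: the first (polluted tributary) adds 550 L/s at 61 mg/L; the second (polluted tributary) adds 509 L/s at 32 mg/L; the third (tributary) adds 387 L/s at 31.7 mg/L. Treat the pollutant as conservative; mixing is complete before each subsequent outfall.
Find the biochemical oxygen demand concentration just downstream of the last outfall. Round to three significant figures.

11.2 mg/L

Outfall 1: combined Q = 4990 L/s; C = (4440·0.9100 + 550.0·61.00)/4990 = 7.533 mg/L.
Outfall 2: combined Q = 5499 L/s; C = (4990·7.533 + 509.0·32.00)/5499 = 9.798 mg/L.
Outfall 3: combined Q = 5886 L/s; C = (5499·9.798 + 387.0·31.70)/5886 = 11.24 mg/L.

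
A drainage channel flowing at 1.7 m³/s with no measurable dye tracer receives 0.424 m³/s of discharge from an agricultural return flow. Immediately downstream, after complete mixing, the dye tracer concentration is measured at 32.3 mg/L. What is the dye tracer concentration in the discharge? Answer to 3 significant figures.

162 mg/L

Mass balance: 1.700·0 + 0.4240·Cₑ = 2.124·32.30
→ Cₑ = (2.124·32.30 − 1.700·0) / 0.4240 = 161.8 mg/L.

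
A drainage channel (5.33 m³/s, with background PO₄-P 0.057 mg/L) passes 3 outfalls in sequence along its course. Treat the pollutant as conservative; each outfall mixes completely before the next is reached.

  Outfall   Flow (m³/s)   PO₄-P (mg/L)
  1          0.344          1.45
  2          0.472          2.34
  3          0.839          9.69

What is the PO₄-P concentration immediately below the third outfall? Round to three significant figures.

1.44 mg/L

Outfall 1: combined Q = 5.674 m³/s; C = (5.330·0.05700 + 0.3440·1.450)/5.674 = 0.1415 mg/L.
Outfall 2: combined Q = 6.146 m³/s; C = (5.674·0.1415 + 0.4720·2.340)/6.146 = 0.3103 mg/L.
Outfall 3: combined Q = 6.985 m³/s; C = (6.146·0.3103 + 0.8390·9.690)/6.985 = 1.437 mg/L.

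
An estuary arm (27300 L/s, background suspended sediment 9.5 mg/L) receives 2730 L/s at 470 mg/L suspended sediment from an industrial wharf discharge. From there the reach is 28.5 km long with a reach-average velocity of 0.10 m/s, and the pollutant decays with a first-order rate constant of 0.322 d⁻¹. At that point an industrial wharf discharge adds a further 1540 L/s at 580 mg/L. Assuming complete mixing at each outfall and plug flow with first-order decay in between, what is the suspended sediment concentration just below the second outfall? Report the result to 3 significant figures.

45.2 mg/L

Flow-weighted average: C = (27300·9.500 + 2730·470.0) / 30030 = 1542000/30030 = 51.36 mg/L; combined flow 30030 L/s.
Travel time t = 28.5·1000 / 0.10 = 285000 s = 79.17 h.
Decay over the reach: 51.36·exp(−kt) = 51.36·0.3457 = 17.76 mg/L.
At the second outfall, C = (30030·17.76 + 1540·580.0) / (30030 + 1540) = 45.18 mg/L.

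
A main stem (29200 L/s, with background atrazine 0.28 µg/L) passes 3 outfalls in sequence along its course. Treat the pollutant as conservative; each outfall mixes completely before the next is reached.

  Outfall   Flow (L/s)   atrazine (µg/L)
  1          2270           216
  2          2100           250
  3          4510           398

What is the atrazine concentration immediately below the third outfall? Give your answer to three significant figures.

74.0 µg/L

After outfall 1: Q = 29200 + 2270 = 31470 L/s; C = (29200·0.2800 + 2270·216.0)/31470 = 15.84 µg/L.
After outfall 2: Q = 31470 + 2100 = 33570 L/s; C = (31470·15.84 + 2100·250.0)/33570 = 30.49 µg/L.
After outfall 3: Q = 33570 + 4510 = 38080 L/s; C = (33570·30.49 + 4510·398.0)/38080 = 74.01 µg/L.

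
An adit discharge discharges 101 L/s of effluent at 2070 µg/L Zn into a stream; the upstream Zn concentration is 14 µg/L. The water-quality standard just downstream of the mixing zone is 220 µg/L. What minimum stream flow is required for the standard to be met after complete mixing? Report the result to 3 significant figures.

Set C_mix = 220: (Q·14.00 + 101.0·2070) / (Q + 101.0) = 220
→ Q = 101.0·(2070 − 220)/(220 − 14.00) = 907.0 L/s.

907 L/s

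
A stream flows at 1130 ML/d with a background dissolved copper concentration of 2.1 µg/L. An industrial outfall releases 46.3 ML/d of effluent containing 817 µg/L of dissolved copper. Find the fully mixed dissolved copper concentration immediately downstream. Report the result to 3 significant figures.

Mass balance: C = (1130·2.100 + 46.30·817.0) / 1176 = 40200/1176 = 34.18 µg/L.

34.2 µg/L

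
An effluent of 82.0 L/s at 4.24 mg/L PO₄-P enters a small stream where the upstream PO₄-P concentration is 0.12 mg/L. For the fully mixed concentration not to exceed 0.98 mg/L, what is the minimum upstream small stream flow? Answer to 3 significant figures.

311 L/s

Set C_mix = 0.98: (Q·0.1200 + 82.00·4.240) / (Q + 82.00) = 0.98
→ Q = 82.00·(4.240 − 0.98)/(0.98 − 0.1200) = 310.8 L/s.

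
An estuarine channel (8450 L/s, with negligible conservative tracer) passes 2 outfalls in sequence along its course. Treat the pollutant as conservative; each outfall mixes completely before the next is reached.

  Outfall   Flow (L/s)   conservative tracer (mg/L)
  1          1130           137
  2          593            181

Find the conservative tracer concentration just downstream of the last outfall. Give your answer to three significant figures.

25.8 mg/L

Outfall 1: combined Q = 9580 L/s; C = (8450·0 + 1130·137.0)/9580 = 16.16 mg/L.
Outfall 2: combined Q = 10170 L/s; C = (9580·16.16 + 593.0·181.0)/10170 = 25.77 mg/L.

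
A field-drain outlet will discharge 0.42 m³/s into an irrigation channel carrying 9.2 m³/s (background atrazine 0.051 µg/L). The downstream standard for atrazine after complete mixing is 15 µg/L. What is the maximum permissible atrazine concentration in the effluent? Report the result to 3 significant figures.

342 µg/L

At the limit, (Qr·Cr + Qe·Cₑ)/(Qr + Qe) = 15:
Cₑ = (9.620·15 − 9.200·0.05100) / 0.4200 = 342.5 µg/L.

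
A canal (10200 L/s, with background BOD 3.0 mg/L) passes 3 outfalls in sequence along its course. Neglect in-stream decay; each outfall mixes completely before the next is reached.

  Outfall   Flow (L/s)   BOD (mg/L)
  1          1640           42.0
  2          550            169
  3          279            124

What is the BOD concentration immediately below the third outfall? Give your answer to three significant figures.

17.9 mg/L

Outfall 1: combined Q = 11840 L/s; C = (10200·3.000 + 1640·42.00)/11840 = 8.402 mg/L.
Outfall 2: combined Q = 12390 L/s; C = (11840·8.402 + 550.0·169.0)/12390 = 15.53 mg/L.
Outfall 3: combined Q = 12670 L/s; C = (12390·15.53 + 279.0·124.0)/12670 = 17.92 mg/L.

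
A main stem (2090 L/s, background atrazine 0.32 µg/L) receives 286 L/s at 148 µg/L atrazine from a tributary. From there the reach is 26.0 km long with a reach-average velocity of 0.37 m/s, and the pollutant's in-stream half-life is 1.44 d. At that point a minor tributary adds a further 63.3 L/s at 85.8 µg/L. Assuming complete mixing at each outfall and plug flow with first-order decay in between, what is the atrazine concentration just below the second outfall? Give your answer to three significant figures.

14.1 µg/L

Mass balance: C = (2090·0.3200 + 286.0·148.0) / 2376 = 43000/2376 = 18.10 µg/L; combined flow 2376 L/s.
Travel time t = 26.0·1000 / 0.37 = 70270 s = 19.52 h.
Half-life 1.44 d → k = ln 2 / 1.44 = 0.4814 d⁻¹.
Applying C = C₀e^(−kt): 18.10 × 0.6760 = 12.23 µg/L.
Second outfall: C = (2376·12.23 + 63.30·85.80)/2439 = 14.14 µg/L.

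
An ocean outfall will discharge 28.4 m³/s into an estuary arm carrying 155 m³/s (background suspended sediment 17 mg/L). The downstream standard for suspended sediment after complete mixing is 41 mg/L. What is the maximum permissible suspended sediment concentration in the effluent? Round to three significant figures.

At the limit, (Qr·Cr + Qe·Cₑ)/(Qr + Qe) = 41:
Cₑ = (183.4·41 − 155.0·17.00) / 28.40 = 172.0 mg/L.

172 mg/L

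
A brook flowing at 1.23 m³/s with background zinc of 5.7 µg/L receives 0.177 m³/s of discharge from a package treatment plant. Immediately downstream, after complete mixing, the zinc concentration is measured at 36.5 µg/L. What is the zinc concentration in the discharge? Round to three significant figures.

251 µg/L

Mass balance: 1.230·5.700 + 0.1770·Cₑ = 1.407·36.50
→ Cₑ = (1.407·36.50 − 1.230·5.700) / 0.1770 = 250.5 µg/L.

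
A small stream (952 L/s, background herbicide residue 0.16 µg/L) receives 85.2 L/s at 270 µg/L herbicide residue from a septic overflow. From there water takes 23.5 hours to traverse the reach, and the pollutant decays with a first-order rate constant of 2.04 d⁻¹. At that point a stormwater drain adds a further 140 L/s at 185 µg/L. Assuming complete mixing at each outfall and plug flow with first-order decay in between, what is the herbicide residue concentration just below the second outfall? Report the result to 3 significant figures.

24.7 µg/L

Mass balance: C = (952.0·0.1600 + 85.20·270.0) / 1037 = 23160/1037 = 22.33 µg/L; combined flow 1037 L/s.
First-order decay: C = 22.33·exp(−k·t) = 22.33·0.1357 = 3.029 µg/L.
At the second outfall, C = (1037·3.029 + 140.0·185.0) / (1037 + 140.0) = 24.67 µg/L.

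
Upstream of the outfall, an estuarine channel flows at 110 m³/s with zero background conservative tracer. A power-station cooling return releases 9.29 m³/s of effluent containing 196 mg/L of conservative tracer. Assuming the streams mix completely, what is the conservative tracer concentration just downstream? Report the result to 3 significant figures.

Conservation of mass: C = (110.0·0 + 9.290·196.0) / 119.3 = 1821/119.3 = 15.26 mg/L.

15.3 mg/L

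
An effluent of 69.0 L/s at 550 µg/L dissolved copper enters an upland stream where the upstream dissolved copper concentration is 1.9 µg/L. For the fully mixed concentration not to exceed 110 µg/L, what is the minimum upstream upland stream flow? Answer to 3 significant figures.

Set C_mix = 110: (Q·1.900 + 69.00·550.0) / (Q + 69.00) = 110
→ Q = 69.00·(550.0 − 110)/(110 − 1.900) = 280.9 L/s.

281 L/s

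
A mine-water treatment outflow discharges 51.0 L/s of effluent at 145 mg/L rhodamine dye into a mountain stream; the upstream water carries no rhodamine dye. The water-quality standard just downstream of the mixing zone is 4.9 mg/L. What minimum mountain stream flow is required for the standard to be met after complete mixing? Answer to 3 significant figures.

1460 L/s

Set C_mix = 4.9: (Q·0 + 51.00·145.0) / (Q + 51.00) = 4.9
→ Q = 51.00·(145.0 − 4.9)/(4.9 − 0) = 1458 L/s.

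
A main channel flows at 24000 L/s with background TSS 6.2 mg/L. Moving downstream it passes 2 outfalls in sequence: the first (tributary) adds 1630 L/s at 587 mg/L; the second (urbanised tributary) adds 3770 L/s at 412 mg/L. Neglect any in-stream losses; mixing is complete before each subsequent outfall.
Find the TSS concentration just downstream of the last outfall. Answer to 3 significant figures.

After outfall 1: Q = 24000 + 1630 = 25630 L/s; C = (24000·6.200 + 1630·587.0)/25630 = 43.14 mg/L.
After outfall 2: Q = 25630 + 3770 = 29400 L/s; C = (25630·43.14 + 3770·412.0)/29400 = 90.44 mg/L.

90.4 mg/L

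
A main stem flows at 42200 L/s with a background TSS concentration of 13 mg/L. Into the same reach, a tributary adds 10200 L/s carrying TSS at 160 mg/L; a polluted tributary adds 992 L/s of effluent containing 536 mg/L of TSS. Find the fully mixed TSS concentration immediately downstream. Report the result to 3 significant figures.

50.8 mg/L

Mass balance: C = (42200·13.00 + 10200·160.0 + 992.0·536.0) / 53390 = 2712000/53390 = 50.80 mg/L.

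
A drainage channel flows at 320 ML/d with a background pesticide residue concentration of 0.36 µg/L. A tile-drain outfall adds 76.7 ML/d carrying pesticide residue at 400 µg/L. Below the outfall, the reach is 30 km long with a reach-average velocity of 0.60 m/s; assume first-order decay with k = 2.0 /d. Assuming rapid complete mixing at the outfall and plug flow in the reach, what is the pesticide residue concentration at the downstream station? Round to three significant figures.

Flow-weighted average: C = (320.0·0.3600 + 76.70·400.0) / 396.7 = 30800/396.7 = 77.63 µg/L.
Travel time t = 30·1000 / 0.60 = 50000 s = 13.89 h.
After decay, C = 77.63 × e^(−kt) = 77.63 × 0.3143 = 24.40 µg/L.

24.4 µg/L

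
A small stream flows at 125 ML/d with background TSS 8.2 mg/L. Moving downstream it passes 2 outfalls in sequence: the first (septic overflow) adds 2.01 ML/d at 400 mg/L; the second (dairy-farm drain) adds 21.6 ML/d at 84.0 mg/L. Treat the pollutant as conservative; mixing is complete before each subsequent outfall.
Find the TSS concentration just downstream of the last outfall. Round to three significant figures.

24.5 mg/L

Outfall 1: combined Q = 127.0 ML/d; C = (125.0·8.200 + 2.010·400.0)/127.0 = 14.40 mg/L.
Outfall 2: combined Q = 148.6 ML/d; C = (127.0·14.40 + 21.60·84.00)/148.6 = 24.52 mg/L.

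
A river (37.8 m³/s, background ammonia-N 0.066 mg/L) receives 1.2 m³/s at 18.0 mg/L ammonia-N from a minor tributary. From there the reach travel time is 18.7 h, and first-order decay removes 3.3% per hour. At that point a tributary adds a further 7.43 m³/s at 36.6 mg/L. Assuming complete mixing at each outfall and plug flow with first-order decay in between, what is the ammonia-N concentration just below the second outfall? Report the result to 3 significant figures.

6.13 mg/L

Conservation of mass: C = (37.80·0.06600 + 1.200·18.00) / 39.00 = 24.09/39.00 = 0.6178 mg/L; combined flow 39.00 m³/s.
3.3%/h lost → k = −ln(1 − 0.033) = 0.03356 h⁻¹.
Applying C = C₀e^(−kt): 0.6178 × 0.5339 = 0.3299 mg/L.
Second outfall: C = (39.00·0.3299 + 7.430·36.60)/46.43 = 6.134 mg/L.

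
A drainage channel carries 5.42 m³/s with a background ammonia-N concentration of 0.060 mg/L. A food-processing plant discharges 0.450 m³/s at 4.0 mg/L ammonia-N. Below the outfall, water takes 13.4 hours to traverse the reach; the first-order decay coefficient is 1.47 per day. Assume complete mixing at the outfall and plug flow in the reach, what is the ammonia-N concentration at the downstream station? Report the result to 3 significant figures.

Mixed concentration C = ΣQC/ΣQ = (5.420·0.06000 + 0.4500·4.000) / 5.870 = 2.125/5.870 = 0.3620 mg/L.
Applying C = C₀e^(−kt): 0.3620 × 0.4401 = 0.1593 mg/L.

0.159 mg/L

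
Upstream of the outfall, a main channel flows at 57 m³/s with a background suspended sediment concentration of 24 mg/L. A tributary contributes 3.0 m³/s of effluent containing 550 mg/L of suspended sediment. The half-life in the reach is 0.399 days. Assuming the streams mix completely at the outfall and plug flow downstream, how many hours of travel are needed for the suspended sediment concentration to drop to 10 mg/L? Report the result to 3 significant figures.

Mixed concentration C = ΣQC/ΣQ = (57.00·24.00 + 3.000·550.0) / 60.00 = 3018/60.00 = 50.30 mg/L.
Half-life 0.399 d → k = ln 2 / 0.399 = 1.737 d⁻¹.
50.30·exp(−k·t) = 10 → t = ln(50.30/10)/k = 80340 s = 22.32 h.

22.3 h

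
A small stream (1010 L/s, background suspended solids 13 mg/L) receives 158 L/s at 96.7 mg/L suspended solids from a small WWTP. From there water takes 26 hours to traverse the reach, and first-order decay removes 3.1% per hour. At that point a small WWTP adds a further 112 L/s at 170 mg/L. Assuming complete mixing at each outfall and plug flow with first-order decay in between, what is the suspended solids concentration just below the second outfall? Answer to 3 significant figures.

After mixing, C = (1010·13.00 + 158.0·96.70) / 1168 = 28410/1168 = 24.32 mg/L; combined flow 1168 L/s.
3.1%/h lost → k = −ln(1 − 0.031) = 0.03149 h⁻¹.
After decay, C = 24.32 × e^(−kt) = 24.32 × 0.4410 = 10.73 mg/L.
Second outfall: C = (1168·10.73 + 112.0·170.0)/1280 = 24.66 mg/L.

24.7 mg/L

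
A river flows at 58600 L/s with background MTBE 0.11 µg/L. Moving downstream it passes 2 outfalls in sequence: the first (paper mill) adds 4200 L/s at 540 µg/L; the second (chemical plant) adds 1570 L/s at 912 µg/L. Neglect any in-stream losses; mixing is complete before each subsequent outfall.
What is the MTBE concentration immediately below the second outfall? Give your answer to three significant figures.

After outfall 1: Q = 58600 + 4200 = 62800 L/s; C = (58600·0.1100 + 4200·540.0)/62800 = 36.22 µg/L.
After outfall 2: Q = 62800 + 1570 = 64370 L/s; C = (62800·36.22 + 1570·912.0)/64370 = 57.58 µg/L.

57.6 µg/L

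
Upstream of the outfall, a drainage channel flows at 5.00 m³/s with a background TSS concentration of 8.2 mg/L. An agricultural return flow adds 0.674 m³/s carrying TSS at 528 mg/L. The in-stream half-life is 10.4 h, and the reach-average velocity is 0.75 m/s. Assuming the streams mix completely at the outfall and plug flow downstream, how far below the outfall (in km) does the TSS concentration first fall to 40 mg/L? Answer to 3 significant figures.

22.6 km

Flow-weighted average: C = (5.000·8.200 + 0.6740·528.0) / 5.674 = 396.9/5.674 = 69.95 mg/L.
Half-life 10.4 h → k = ln 2 / 10.4 = 0.06665 h⁻¹ = 1.600 d⁻¹.
Set 69.95·exp(−k·t) = 40 → t = ln(69.95/40)/k = 30190 s = 8.385 h.
Distance = v·t = 0.75·30190 = 22640 m = 22.64 km.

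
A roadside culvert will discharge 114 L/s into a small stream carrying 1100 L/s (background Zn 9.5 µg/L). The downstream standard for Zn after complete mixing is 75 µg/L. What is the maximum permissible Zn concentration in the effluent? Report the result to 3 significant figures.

707 µg/L

At the limit, (Qr·Cr + Qe·Cₑ)/(Qr + Qe) = 75:
Cₑ = (1214·75 − 1100·9.500) / 114.0 = 707.0 µg/L.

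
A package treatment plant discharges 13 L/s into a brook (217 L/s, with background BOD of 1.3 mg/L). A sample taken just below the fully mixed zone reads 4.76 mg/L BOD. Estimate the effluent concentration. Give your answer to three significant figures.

Mass balance: 217.0·1.300 + 13.00·Cₑ = 230.0·4.760
→ Cₑ = (230.0·4.760 − 217.0·1.300) / 13.00 = 62.52 mg/L.

62.5 mg/L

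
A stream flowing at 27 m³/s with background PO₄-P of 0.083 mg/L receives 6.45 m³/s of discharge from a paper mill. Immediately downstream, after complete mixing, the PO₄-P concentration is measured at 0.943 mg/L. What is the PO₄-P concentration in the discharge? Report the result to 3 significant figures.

4.54 mg/L

Mass balance: 27.00·0.08300 + 6.450·Cₑ = 33.45·0.9430
→ Cₑ = (33.45·0.9430 − 27.00·0.08300) / 6.450 = 4.543 mg/L.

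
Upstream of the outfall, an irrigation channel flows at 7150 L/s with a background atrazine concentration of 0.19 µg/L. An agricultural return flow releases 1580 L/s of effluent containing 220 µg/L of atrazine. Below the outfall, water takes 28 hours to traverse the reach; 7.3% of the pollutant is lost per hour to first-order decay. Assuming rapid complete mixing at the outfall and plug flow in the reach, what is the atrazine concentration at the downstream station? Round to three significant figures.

Flow-weighted average: C = (7150·0.1900 + 1580·220.0) / 8730 = 349000/8730 = 39.97 µg/L.
7.3%/h lost → k = −ln(1 − 0.073) = 0.07580 h⁻¹.
First-order decay: C = 39.97·exp(−k·t) = 39.97·0.1197 = 4.786 µg/L.

4.79 µg/L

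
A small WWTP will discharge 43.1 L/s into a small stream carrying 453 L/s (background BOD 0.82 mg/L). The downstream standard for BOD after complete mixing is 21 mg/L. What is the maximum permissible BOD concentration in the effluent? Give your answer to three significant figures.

At the limit, (Qr·Cr + Qe·Cₑ)/(Qr + Qe) = 21:
Cₑ = (496.1·21 − 453.0·0.8200) / 43.10 = 233.1 mg/L.

233 mg/L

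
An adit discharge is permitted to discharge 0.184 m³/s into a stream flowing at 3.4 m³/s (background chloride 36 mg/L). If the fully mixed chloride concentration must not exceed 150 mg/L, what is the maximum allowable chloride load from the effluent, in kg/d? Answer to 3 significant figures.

Mass balance at the limit: 3.400·36.00 + 0.1840·Cₑ = 3.584·150 → Cₑ = 2257 mg/L.
Load = 0.1840 m³/s × 2257 g/m³ × 86 400 s/d = 35870 kg/d.

35900 kg/d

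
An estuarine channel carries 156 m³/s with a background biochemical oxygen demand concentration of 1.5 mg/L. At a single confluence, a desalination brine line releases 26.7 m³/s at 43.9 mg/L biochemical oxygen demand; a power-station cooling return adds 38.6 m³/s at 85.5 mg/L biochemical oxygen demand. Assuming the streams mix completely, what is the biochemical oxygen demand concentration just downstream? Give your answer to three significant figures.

21.3 mg/L

Flow-weighted average: C = (156.0·1.500 + 26.70·43.90 + 38.60·85.50) / 221.3 = 4706/221.3 = 21.27 mg/L.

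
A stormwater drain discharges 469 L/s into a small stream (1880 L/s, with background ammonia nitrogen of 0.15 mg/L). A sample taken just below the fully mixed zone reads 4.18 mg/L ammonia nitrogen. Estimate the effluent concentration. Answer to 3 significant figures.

20.3 mg/L

Mass balance: 1880·0.1500 + 469.0·Cₑ = 2349·4.180
→ Cₑ = (2349·4.180 − 1880·0.1500) / 469.0 = 20.33 mg/L.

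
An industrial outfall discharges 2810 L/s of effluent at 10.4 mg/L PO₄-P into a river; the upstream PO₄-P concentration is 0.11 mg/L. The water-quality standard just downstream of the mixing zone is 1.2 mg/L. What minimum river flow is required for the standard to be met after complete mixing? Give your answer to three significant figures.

Set C_mix = 1.2: (Q·0.1100 + 2810·10.40) / (Q + 2810) = 1.2
→ Q = 2810·(10.40 − 1.2)/(1.2 − 0.1100) = 23720 L/s.

23700 L/s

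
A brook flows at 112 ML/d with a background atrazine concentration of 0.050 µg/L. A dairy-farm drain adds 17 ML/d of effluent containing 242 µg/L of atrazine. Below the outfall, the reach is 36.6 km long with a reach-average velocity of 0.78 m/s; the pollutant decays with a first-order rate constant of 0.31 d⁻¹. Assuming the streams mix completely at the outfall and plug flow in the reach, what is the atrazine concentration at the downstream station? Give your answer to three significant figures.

27.0 µg/L

Mixed concentration C = ΣQC/ΣQ = (112.0·0.05000 + 17.00·242.0) / 129.0 = 4120/129.0 = 31.93 µg/L.
Travel time t = 36.6·1000 / 0.78 = 46920 s = 13.03 h.
First-order decay: C = 31.93·exp(−k·t) = 31.93·0.8451 = 26.99 µg/L.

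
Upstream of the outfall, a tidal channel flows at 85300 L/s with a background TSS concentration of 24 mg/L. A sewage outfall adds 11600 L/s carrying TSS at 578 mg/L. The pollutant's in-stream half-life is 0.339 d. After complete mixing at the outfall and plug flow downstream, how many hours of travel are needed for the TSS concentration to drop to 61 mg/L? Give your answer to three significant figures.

4.61 h

Mixed concentration C = ΣQC/ΣQ = (85300·24.00 + 11600·578.0) / 96900 = 8752000/96900 = 90.32 mg/L.
Half-life 0.339 d → k = ln 2 / 0.339 = 2.045 d⁻¹.
90.32·exp(−k·t) = 61 → t = ln(90.32/61)/k = 16580 s = 4.607 h.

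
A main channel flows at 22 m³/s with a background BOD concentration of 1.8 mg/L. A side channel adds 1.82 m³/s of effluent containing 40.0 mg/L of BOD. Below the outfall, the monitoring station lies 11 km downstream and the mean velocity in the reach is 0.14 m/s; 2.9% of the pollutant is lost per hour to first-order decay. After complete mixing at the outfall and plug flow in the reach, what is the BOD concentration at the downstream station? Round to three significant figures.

Mixed concentration C = ΣQC/ΣQ = (22.00·1.800 + 1.820·40.00) / 23.82 = 112.4/23.82 = 4.719 mg/L.
Travel time t = 11·1000 / 0.14 = 78570 s = 21.83 h.
2.9%/h lost → k = −ln(1 − 0.029) = 0.02943 h⁻¹.
Decay over the reach: 4.719·exp(−kt) = 4.719·0.5261 = 2.482 mg/L.

2.48 mg/L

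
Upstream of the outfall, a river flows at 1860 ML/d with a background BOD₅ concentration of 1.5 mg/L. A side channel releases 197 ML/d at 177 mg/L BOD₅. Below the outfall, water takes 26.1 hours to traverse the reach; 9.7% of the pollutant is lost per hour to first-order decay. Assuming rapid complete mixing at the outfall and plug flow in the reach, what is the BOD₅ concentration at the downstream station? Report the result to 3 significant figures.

After mixing, C = (1860·1.500 + 197.0·177.0) / 2057 = 37660/2057 = 18.31 mg/L.
9.7%/h lost → k = −ln(1 − 0.097) = 0.1020 h⁻¹.
Decay over the reach: 18.31·exp(−kt) = 18.31·0.06973 = 1.277 mg/L.

1.28 mg/L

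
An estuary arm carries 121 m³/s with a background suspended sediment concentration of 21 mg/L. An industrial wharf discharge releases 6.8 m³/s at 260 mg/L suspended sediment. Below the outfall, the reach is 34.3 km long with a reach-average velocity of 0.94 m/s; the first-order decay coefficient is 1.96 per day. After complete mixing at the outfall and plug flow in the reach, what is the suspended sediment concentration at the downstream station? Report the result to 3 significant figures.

14.7 mg/L

Mixed concentration C = ΣQC/ΣQ = (121.0·21.00 + 6.800·260.0) / 127.8 = 4309/127.8 = 33.72 mg/L.
Travel time t = 34.3·1000 / 0.94 = 36490 s = 10.14 h.
First-order decay: C = 33.72·exp(−k·t) = 33.72·0.4370 = 14.74 mg/L.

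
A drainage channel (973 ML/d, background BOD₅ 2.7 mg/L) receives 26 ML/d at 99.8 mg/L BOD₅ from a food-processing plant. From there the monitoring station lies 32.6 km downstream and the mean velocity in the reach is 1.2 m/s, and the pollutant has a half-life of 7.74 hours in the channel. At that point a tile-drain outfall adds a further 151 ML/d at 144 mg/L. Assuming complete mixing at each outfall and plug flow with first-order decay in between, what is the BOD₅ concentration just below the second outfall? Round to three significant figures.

21.2 mg/L

Conservation of mass: C = (973.0·2.700 + 26.00·99.80) / 999.0 = 5222/999.0 = 5.227 mg/L; combined flow 999.0 ML/d.
Travel time t = 32.6·1000 / 1.2 = 27170 s = 7.546 h.
Half-life 7.74 h → k = ln 2 / 7.74 = 0.08955 h⁻¹ = 2.149 d⁻¹.
First-order decay: C = 5.227·exp(−k·t) = 5.227·0.5087 = 2.659 mg/L.
Second outfall: C = (999.0·2.659 + 151.0·144.0)/1150 = 21.22 mg/L.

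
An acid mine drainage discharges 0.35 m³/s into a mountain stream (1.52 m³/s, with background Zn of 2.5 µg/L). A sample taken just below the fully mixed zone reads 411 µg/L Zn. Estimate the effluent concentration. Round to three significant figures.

Mass balance: 1.520·2.500 + 0.3500·Cₑ = 1.870·411.0
→ Cₑ = (1.870·411.0 − 1.520·2.500) / 0.3500 = 2185 µg/L.

2190 µg/L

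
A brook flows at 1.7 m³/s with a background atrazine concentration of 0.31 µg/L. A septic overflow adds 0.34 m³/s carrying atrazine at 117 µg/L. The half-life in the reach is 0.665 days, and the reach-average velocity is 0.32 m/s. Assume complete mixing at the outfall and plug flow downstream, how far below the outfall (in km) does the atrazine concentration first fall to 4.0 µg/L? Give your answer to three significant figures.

Mass balance: C = (1.700·0.3100 + 0.3400·117.0) / 2.040 = 40.31/2.040 = 19.76 µg/L.
Half-life 0.665 d → k = ln 2 / 0.665 = 1.042 d⁻¹.
Set 19.76·exp(−k·t) = 4.0 → t = ln(19.76/4.0)/k = 132400 s = 36.78 h.
Distance = v·t = 0.32·132400 = 42370 m = 42.37 km.

42.4 km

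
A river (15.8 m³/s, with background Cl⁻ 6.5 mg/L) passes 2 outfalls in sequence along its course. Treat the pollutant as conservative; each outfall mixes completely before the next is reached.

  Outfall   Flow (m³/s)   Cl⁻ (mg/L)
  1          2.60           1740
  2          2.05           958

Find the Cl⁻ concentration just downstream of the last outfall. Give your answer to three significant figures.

322 mg/L

Outfall 1: combined Q = 18.40 m³/s; C = (15.80·6.500 + 2.600·1740)/18.40 = 251.5 mg/L.
Outfall 2: combined Q = 20.45 m³/s; C = (18.40·251.5 + 2.050·958.0)/20.45 = 322.3 mg/L.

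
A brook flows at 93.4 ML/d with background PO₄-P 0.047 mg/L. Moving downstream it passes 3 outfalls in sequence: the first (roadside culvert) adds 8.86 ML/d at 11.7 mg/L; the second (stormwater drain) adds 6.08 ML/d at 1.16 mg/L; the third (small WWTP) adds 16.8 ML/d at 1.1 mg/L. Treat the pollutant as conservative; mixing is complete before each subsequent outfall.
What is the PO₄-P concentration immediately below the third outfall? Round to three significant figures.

1.07 mg/L

After outfall 1: Q = 93.40 + 8.860 = 102.3 ML/d; C = (93.40·0.04700 + 8.860·11.70)/102.3 = 1.057 mg/L.
After outfall 2: Q = 102.3 + 6.080 = 108.3 ML/d; C = (102.3·1.057 + 6.080·1.160)/108.3 = 1.062 mg/L.
After outfall 3: Q = 108.3 + 16.80 = 125.1 ML/d; C = (108.3·1.062 + 16.80·1.100)/125.1 = 1.067 mg/L.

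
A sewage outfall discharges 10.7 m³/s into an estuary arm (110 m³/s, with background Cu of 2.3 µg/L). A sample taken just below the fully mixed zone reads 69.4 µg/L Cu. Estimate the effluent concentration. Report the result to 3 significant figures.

Mass balance: 110.0·2.300 + 10.70·Cₑ = 120.7·69.40
→ Cₑ = (120.7·69.40 − 110.0·2.300) / 10.70 = 759.2 µg/L.

759 µg/L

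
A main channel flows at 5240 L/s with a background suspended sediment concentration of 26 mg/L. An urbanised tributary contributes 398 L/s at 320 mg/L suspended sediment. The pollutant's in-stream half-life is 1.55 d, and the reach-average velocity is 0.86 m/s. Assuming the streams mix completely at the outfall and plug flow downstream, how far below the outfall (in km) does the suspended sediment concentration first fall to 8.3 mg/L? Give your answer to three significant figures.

Mixed concentration C = ΣQC/ΣQ = (5240·26.00 + 398.0·320.0) / 5638 = 263600/5638 = 46.75 mg/L.
Half-life 1.55 d → k = ln 2 / 1.55 = 0.4472 d⁻¹.
Set 46.75·exp(−k·t) = 8.3 → t = ln(46.75/8.3)/k = 334000 s = 92.77 h.
Distance = v·t = 0.86·334000 = 287200 m = 287.2 km.

287 km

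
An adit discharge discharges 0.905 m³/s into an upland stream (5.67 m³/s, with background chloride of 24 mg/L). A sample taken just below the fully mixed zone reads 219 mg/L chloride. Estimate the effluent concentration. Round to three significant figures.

Mass balance: 5.670·24.00 + 0.9050·Cₑ = 6.575·219.0
→ Cₑ = (6.575·219.0 − 5.670·24.00) / 0.9050 = 1441 mg/L.

1440 mg/L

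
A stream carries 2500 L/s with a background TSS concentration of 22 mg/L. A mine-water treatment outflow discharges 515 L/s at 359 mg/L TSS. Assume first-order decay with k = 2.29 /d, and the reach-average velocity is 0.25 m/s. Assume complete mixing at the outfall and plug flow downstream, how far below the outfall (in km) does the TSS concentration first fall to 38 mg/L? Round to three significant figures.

After mixing, C = (2500·22.00 + 515.0·359.0) / 3015 = 239900/3015 = 79.56 mg/L.
Set 79.56·exp(−k·t) = 38 → t = ln(79.56/38)/k = 27880 s = 7.745 h.
Distance = v·t = 0.25·27880 = 6970 m = 6.970 km.

6.97 km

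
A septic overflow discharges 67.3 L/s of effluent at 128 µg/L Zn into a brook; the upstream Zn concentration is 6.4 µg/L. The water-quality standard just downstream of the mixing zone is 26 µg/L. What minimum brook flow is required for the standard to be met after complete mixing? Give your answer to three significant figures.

Set C_mix = 26: (Q·6.400 + 67.30·128.0) / (Q + 67.30) = 26
→ Q = 67.30·(128.0 − 26)/(26 − 6.400) = 350.2 L/s.

350 L/s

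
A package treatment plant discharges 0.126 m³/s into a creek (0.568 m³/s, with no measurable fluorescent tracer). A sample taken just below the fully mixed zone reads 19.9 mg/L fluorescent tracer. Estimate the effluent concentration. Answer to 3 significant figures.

110 mg/L

Mass balance: 0.5680·0 + 0.1260·Cₑ = 0.6940·19.90
→ Cₑ = (0.6940·19.90 − 0.5680·0) / 0.1260 = 109.6 mg/L.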